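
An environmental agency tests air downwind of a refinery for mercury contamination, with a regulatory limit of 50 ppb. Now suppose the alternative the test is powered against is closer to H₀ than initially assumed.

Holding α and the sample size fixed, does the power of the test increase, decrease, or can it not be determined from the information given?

A smaller departure from H₀ means the test statistic under Ha is distributed closer to where it would be under H₀; rejection becomes less likely.
Since power = 1 − β and β increases, power decreases.

It decreases.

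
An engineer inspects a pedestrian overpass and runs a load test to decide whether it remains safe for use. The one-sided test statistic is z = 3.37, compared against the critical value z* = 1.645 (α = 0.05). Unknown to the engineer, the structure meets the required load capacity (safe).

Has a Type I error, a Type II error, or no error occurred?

The conventional null hypothesis is that the structure meets the required load capacity (safe).
Since z = 3.37 > z* = 1.645, H₀ is rejected.
H₀ is true (actually the structure meets the required load capacity (safe)).
Rejecting a true H₀ is a Type I error.

Type I error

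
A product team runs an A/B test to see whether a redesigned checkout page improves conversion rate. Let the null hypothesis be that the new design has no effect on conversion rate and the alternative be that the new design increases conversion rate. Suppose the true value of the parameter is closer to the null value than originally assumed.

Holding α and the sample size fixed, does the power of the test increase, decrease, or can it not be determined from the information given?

A smaller true effect puts the Ha sampling distribution closer to H₀, so more of it falls in the non-rejection region.
Since power = 1 − β and β increases, power decreases.

It decreases.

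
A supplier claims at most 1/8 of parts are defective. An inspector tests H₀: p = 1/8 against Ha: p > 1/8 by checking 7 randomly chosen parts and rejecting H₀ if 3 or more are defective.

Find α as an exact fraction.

Under H₀, X ~ Binomial(7, 1/8); the Type I error rate is P(X ≥ 3).
Via the complement, α = 1 − Σ_{j=0}^{2} C(7,j)(1/8)^j(7/8)^{7-j} = 97119/2097152.

97119/2097152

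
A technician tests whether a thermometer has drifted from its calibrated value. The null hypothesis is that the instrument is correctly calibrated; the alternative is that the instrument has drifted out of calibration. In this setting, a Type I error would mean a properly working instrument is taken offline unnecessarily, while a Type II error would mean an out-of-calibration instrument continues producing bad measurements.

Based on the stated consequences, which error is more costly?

The Type II consequence (an out-of-calibration instrument continues producing bad measurements) is more severe than the Type I consequence (a properly working instrument is taken offline unnecessarily).

Type II error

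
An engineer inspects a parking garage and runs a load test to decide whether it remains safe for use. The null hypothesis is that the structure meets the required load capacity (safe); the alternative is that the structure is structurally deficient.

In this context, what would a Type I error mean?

A Type I error is rejecting H₀ when H₀ is true.
Here that means closing the structure for repairs when actually the structure meets the required load capacity (safe).

A Type I error would mean concluding that the structure is structurally deficient when in fact the structure meets the required load capacity (safe).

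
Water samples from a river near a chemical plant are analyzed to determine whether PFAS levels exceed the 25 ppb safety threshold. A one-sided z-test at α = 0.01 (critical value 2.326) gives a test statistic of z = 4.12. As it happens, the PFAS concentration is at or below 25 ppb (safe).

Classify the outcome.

Type I error

The conventional null hypothesis is that the PFAS concentration is at or below 25 ppb (safe).
Since z = 4.12 > z* = 2.326, H₀ is rejected.
H₀ is true (actually the PFAS concentration is at or below 25 ppb (safe)).
Rejecting a true H₀ is a Type I error.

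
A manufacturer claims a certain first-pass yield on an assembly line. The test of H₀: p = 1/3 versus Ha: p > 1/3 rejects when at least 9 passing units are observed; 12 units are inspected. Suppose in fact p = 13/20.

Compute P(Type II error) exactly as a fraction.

Under the alternative p = 13/20, S ~ Binomial(12, 13/20); β is the probability the test does not reject, P(S < 9).
Adding the binomial probabilities P(S=0)+…+P(S=8) at p = 13/20 gives 535222111290433/819200000000000.

535222111290433/819200000000000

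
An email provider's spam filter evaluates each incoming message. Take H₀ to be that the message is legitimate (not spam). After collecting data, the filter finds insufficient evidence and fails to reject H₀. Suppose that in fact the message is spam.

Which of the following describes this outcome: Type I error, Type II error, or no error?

Type II error

H₀ was not rejected, but H₀ is actually false.
Failing to reject a false null hypothesis is a Type II error (false negative).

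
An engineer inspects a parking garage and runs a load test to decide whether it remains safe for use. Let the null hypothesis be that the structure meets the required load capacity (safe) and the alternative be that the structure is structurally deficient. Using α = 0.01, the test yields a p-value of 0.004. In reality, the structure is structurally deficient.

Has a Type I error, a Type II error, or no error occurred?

Since p = 0.004 < α = 0.01, H₀ is rejected.
H₀ is false (actually the structure is structurally deficient).
The decision matches the true state — no error.

No error — this is a correct decision.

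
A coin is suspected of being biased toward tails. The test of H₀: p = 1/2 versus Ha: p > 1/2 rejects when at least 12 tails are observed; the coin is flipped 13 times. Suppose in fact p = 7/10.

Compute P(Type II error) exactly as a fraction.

Under the alternative p = 7/10, K ~ Binomial(13, 7/10); β is the probability the test does not reject, P(K < 12).
Adding the binomial probabilities P(K=0)+…+P(K=11) at p = 7/10 gives 4681650394377/5000000000000.

4681650394377/5000000000000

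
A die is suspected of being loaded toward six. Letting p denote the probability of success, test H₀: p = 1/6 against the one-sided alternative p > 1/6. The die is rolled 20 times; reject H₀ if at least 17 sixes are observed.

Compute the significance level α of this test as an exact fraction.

49117/1218719480020992

The Type I error probability is α = P(K ≥ 17) computed under H₀, where K ~ Binomial(20, 1/6).
Adding the binomial terms for j = 17 through 20 with p = 1/6 yields 49117/1218719480020992.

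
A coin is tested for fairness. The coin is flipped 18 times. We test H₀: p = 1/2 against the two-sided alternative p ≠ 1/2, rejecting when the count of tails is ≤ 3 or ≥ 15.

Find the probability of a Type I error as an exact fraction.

α = P(Y ≤ 3 or Y ≥ 15 | p = 1/2), Y ~ Binomial(18, 1/2).
The two tails are symmetric, so α = 2·(1 + 18 + 153 + 816)/2^18 = 1976/262144 = 247/32768.

247/32768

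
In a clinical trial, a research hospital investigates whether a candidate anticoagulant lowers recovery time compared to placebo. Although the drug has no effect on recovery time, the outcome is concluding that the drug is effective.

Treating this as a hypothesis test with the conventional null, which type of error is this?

The null hypothesis here is that the drug has no effect on recovery time.
'Concluding that the drug is effective' corresponds to rejecting H₀.
H₀ was rejected but H₀ is true — a Type I error (false positive).

Type I error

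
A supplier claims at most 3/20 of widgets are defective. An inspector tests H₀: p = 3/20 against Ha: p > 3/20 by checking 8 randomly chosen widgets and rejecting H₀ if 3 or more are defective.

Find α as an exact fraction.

2693447019/25600000000

α = P(reject H₀ | H₀ true) = P(X ≥ 3 | p = 3/20), X ~ Binomial(8, 3/20).
Via the complement, α = 1 − Σ_{j=0}^{2} C(8,j)(3/20)^j(17/20)^{8-j} = 2693447019/25600000000.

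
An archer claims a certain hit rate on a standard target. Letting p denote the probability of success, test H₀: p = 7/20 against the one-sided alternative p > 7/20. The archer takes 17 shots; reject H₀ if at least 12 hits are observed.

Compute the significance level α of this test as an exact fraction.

α = P(reject H₀ | H₀ true) = P(X ≥ 12 | p = 7/20), with X ~ Binomial(17, 7/20).
Summing C(17,j)(7/20)^j(13/20)^{17−j} for j = 12,…,17 gives 9879295987937618781/3276800000000000000000.

9879295987937618781/3276800000000000000000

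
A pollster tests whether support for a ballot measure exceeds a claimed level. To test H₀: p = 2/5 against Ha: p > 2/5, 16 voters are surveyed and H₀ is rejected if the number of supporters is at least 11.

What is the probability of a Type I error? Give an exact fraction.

Under H₀, Y ~ Binomial(16, 2/5), and α = P(Y ≥ 11).
Summing C(16,j)(2/5)^j(3/5)^{16−j} for j = 11,…,16 gives 2920824832/152587890625.

2920824832/152587890625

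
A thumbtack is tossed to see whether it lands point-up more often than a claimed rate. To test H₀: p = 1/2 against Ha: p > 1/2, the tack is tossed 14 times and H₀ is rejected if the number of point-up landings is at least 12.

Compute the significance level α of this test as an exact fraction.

α = P(reject H₀ | H₀ true) = P(K ≥ 12 | p = 1/2), with K ~ Binomial(14, 1/2).
Summing the upper tail: (91 + 14 + 1) / 2^14 = 106/16384 = 53/8192.

53/8192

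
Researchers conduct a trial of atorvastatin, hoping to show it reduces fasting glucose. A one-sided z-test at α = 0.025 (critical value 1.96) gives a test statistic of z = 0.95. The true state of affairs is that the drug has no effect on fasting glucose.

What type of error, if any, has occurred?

The conventional null hypothesis is that the drug has no effect on fasting glucose.
Since z = 0.95 ≤ z* = 1.96, H₀ is not rejected.
H₀ is true (actually the drug has no effect on fasting glucose).
The decision matches the true state — no error.

No error (correct decision).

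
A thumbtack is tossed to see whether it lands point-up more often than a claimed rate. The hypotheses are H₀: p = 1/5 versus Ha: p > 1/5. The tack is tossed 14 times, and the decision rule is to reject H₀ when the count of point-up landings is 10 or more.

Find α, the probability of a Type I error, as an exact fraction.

Under H₀, K ~ Binomial(14, 1/5), and α = P(K ≥ 10).
Summing C(14,j)(1/5)^j(4/5)^{14−j} for j = 10,…,14 gives 56213/1220703125.

56213/1220703125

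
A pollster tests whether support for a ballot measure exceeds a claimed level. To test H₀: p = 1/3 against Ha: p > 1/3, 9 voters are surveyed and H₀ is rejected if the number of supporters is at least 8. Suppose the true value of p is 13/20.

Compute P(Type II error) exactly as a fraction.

Under the alternative p = 13/20, S ~ Binomial(9, 13/20); β is the probability the test does not reject, P(S < 8).
Equivalently, β = 1 − P(S ≥ 8) = 112501116301/128000000000.

112501116301/128000000000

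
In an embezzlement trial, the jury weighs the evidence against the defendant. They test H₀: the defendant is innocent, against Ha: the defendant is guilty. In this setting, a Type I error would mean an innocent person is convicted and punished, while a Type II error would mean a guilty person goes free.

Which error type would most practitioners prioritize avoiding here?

The Type I consequence (an innocent person is convicted and punished) is more severe than the Type II consequence (a guilty person goes free).

Type I error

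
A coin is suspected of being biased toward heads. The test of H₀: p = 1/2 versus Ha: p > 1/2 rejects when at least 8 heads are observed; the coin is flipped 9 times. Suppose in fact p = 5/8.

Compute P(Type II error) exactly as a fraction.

β = P(fail to reject H₀ | Ha true) = P(S ≤ 7 | p = 5/8), S ~ Binomial(9, 5/8).
Adding the binomial probabilities P(S=0)+…+P(S=7) at p = 5/8 gives 3803679/4194304.

3803679/4194304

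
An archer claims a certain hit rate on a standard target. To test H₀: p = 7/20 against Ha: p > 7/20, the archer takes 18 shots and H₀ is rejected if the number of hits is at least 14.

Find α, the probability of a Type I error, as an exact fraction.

The Type I error probability is α = P(Y ≥ 14) computed under H₀, where Y ~ Binomial(18, 7/20).
Summing C(18,j)(7/20)^j(13/20)^{18−j} for j = 14,…,18 gives 3435049976681085371/13107200000000000000000.

3435049976681085371/13107200000000000000000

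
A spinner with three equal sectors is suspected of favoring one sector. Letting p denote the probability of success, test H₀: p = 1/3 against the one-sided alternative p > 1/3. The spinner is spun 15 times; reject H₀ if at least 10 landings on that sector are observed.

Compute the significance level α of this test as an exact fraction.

The Type I error probability is α = P(S ≥ 10) computed under H₀, where S ~ Binomial(15, 1/3).
Summing C(15,j)(1/3)^j(2/3)^{15−j} for j = 10,…,15 gives 122027/14348907.

122027/14348907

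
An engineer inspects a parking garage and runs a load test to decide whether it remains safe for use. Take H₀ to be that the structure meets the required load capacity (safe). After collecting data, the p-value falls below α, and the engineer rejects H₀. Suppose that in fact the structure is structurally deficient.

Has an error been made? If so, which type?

The test rejected a false H₀ — the decision matches the true state.

No error — this is a correct decision.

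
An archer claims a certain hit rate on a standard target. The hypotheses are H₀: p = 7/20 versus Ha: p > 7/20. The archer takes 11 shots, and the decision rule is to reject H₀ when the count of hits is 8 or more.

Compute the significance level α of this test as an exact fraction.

62680681273/5120000000000

The Type I error probability is α = P(K ≥ 8) computed under H₀, where K ~ Binomial(11, 7/20).
Adding the binomial terms for j = 8 through 11 with p = 7/20 yields 62680681273/5120000000000.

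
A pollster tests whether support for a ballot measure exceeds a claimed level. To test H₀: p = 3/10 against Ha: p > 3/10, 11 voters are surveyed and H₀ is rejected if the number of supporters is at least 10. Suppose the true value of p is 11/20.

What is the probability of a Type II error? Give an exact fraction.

A Type II error is failing to reject when Ha holds: with p = 11/20, β = P(K ≤ 9).
Equivalently, β = 1 − P(K ≥ 10) = 20194688329389/20480000000000.

20194688329389/20480000000000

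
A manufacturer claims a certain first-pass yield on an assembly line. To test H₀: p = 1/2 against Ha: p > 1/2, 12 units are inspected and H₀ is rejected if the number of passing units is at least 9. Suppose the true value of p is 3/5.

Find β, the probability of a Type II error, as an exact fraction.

β = P(fail to reject H₀ | Ha true) = P(S ≤ 8 | p = 3/5), S ~ Binomial(12, 3/5).
Adding the binomial probabilities P(S=0)+…+P(S=8) at p = 3/5 gives 37825328/48828125.

37825328/48828125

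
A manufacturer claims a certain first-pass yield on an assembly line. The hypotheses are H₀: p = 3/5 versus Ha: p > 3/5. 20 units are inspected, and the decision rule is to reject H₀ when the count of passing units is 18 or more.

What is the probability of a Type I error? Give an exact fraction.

344416814721/95367431640625

Under H₀, Y ~ Binomial(20, 3/5), and α = P(Y ≥ 18).
Summing C(20,j)(3/5)^j(2/5)^{20−j} for j = 18,…,20 gives 344416814721/95367431640625.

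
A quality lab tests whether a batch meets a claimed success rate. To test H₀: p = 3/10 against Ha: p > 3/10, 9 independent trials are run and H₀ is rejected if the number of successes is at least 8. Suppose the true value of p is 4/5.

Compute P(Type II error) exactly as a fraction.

1101157/1953125

Under the alternative p = 4/5, K ~ Binomial(9, 4/5); β is the probability the test does not reject, P(K < 8).
Summing C(9,j)·(4/5)^j·(1/5)^{9-j} for j = 0..7 gives 1101157/1953125.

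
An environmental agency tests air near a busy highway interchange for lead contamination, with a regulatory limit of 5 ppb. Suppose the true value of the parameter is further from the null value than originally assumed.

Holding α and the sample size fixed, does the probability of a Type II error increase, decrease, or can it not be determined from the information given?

It decreases.

A larger true effect moves the Ha sampling distribution further from the H₀ critical value, making rejection more likely when Ha is true.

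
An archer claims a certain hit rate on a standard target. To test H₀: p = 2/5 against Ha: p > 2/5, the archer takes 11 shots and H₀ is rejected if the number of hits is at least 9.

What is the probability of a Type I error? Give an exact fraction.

57856/9765625

α = P(reject H₀ | H₀ true) = P(K ≥ 9 | p = 2/5), with K ~ Binomial(11, 2/5).
Summing C(11,j)(2/5)^j(3/5)^{11−j} for j = 9,…,11 gives 57856/9765625.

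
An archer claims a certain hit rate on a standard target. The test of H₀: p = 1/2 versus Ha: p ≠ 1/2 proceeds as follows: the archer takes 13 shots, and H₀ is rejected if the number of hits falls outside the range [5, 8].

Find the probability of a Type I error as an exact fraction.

Under H₀, Y ~ Binomial(13, 1/2); α is the probability of landing in either tail, P(Y ≤ 4) + P(Y ≥ 9).
By symmetry, α = 2·P(Y ≤ 4) = 2·(1 + 13 + 78 + 286 + 715)/8192 = 2186/8192 = 1093/4096.

1093/4096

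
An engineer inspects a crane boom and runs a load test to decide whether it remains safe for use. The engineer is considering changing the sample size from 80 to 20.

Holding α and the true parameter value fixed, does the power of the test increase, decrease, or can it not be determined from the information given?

It decreases.

With less data the test statistic is noisier; under Ha, more outcomes land inside the acceptance region.
Since power = 1 − β and β increases, power decreases.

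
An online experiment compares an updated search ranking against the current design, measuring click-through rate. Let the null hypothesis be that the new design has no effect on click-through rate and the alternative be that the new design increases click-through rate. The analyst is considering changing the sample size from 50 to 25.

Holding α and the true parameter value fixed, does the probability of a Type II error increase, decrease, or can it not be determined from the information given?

With less data the test statistic is noisier; under Ha, more outcomes land inside the acceptance region.

It increases.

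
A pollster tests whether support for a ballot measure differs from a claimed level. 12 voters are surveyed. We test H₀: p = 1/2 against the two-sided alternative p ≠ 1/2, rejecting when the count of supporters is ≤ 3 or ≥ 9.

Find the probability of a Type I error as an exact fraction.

Under H₀, Y ~ Binomial(12, 1/2); α is the probability of landing in either tail, P(Y ≤ 3) + P(Y ≥ 9).
The two tails are symmetric, so α = 2·(1 + 12 + 66 + 220)/2^12 = 598/4096 = 299/2048.

299/2048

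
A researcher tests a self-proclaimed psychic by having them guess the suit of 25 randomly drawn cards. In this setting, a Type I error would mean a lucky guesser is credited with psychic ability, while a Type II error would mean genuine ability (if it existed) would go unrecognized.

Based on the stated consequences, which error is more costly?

Type I error

The Type I consequence (a lucky guesser is credited with psychic ability) is more severe than the Type II consequence (genuine ability (if it existed) would go unrecognized).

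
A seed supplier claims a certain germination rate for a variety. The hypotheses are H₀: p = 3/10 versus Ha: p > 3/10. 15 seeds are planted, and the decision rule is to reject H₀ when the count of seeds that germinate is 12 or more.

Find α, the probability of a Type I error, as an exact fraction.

Under H₀, K ~ Binomial(15, 3/10), and α = P(K ≥ 12).
Summing C(15,j)(3/10)^j(7/10)^{15−j} for j = 12,…,15 gives 11457336519/125000000000000.

11457336519/125000000000000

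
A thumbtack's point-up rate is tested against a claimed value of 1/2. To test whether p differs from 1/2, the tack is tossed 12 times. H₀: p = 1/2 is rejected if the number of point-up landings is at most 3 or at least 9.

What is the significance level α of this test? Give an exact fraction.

299/2048

Under H₀, Y ~ Binomial(12, 1/2); α is the probability of landing in either tail, P(Y ≤ 3) + P(Y ≥ 9).
By symmetry, α = 2·P(Y ≤ 3) = 2·(1 + 12 + 66 + 220)/4096 = 598/4096 = 299/2048.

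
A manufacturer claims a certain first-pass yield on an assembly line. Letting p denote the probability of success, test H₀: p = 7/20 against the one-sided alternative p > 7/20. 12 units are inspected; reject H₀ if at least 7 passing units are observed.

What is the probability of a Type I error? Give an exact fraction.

The Type I error probability is α = P(X ≥ 7) computed under H₀, where X ~ Binomial(12, 7/20).
P(X ≥ 7) = Σ_{j=7}^{12} C(12,j)·(7/20)^j·(13/20)^{12-j} = 173326469368969/2048000000000000.

173326469368969/2048000000000000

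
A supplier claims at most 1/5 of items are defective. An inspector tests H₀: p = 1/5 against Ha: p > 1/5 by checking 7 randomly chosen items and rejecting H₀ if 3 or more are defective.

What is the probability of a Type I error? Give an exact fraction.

α = P(reject H₀ | H₀ true) = P(X ≥ 3 | p = 1/5), X ~ Binomial(7, 1/5).
Via the complement, α = 1 − Σ_{j=0}^{2} C(7,j)(1/5)^j(4/5)^{7-j} = 2313/15625.

2313/15625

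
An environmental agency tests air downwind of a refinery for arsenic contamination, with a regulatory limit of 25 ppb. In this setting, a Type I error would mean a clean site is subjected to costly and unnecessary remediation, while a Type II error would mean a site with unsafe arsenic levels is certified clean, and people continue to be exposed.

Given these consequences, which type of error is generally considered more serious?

Type II error

The Type II consequence (a site with unsafe arsenic levels is certified clean, and people continue to be exposed) is more severe than the Type I consequence (a clean site is subjected to costly and unnecessary remediation).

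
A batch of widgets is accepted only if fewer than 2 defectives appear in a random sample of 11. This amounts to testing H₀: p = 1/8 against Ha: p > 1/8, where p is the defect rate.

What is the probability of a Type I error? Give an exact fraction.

1752690055/4294967296

Under H₀, K ~ Binomial(11, 1/8); the Type I error rate is P(K ≥ 2).
Via the complement, α = 1 − Σ_{j=0}^{1} C(11,j)(1/8)^j(7/8)^{11-j} = 1752690055/4294967296.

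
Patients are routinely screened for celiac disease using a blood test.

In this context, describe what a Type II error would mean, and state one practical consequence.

A Type II error would mean concluding that the patient does not have celiac disease (or at least failing to establish that the patient has celiac disease) when in fact the patient has celiac disease. Consequence: the disease goes undetected and untreated until it has progressed.

With the conventional null hypothesis that the patient does not have celiac disease:
A Type II error is failing to reject H₀ when H₀ is false.
Here that means clearing the patient as negative when actually the patient has celiac disease.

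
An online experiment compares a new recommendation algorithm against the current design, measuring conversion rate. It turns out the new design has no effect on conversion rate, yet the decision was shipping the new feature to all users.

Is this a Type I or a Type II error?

Type I error

The null hypothesis here is that the new design has no effect on conversion rate.
'Shipping the new feature to all users' corresponds to rejecting H₀.
H₀ was rejected but H₀ is true — a Type I error (false positive).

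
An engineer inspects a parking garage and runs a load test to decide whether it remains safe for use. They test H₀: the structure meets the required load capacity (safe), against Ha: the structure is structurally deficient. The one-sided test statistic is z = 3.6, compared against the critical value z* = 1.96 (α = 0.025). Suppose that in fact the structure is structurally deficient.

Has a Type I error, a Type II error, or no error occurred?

No error (correct decision).

Since z = 3.6 > z* = 1.96, H₀ is rejected.
H₀ is false (actually the structure is structurally deficient).
The decision matches the true state — no error.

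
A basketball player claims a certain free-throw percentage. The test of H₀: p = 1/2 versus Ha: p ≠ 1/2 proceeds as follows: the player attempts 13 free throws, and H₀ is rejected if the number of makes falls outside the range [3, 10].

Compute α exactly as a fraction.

23/1024

Under H₀, K ~ Binomial(13, 1/2); α is the probability of landing in either tail, P(K ≤ 2) + P(K ≥ 11).
By symmetry, α = 2·P(K ≤ 2) = 2·(1 + 13 + 78)/8192 = 184/8192 = 23/1024.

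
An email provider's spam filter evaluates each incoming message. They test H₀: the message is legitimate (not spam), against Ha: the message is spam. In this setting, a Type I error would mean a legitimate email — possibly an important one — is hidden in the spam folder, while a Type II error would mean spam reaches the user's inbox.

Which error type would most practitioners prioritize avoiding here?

Type I error

The Type I consequence (a legitimate email — possibly an important one — is hidden in the spam folder) is more severe than the Type II consequence (spam reaches the user's inbox).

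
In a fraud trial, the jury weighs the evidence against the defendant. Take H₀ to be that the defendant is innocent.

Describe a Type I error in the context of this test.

A Type I error would mean concluding that the defendant is guilty when in fact the defendant is innocent.

A Type I error is rejecting H₀ when H₀ is true.
Here that means convicting the defendant when actually the defendant is innocent.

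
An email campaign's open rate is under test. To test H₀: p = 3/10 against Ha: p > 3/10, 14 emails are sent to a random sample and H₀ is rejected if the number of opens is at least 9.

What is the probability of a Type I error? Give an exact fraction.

Under H₀, S ~ Binomial(14, 3/10), and α = P(S ≥ 9).
Adding the binomial terms for j = 9 through 14 with p = 3/10 yields 828852291297/100000000000000.

828852291297/100000000000000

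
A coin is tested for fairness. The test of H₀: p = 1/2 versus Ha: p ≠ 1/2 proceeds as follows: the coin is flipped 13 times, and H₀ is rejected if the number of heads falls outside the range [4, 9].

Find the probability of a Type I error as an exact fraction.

The significance level is the null-hypothesis probability of the rejection region {≤3} ∪ {≥10}.
By symmetry, α = 2·P(X ≤ 3) = 2·(1 + 13 + 78 + 286)/8192 = 756/8192 = 189/2048.

189/2048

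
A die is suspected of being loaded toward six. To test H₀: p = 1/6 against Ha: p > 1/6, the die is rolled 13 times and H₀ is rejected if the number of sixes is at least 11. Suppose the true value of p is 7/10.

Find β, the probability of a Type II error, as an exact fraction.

Under the alternative p = 7/10, K ~ Binomial(13, 7/10); β is the probability the test does not reject, P(K < 11).
Summing C(13,j)·(7/10)^j·(3/10)^{13-j} for j = 0..10 gives 7788298257/9765625000.

7788298257/9765625000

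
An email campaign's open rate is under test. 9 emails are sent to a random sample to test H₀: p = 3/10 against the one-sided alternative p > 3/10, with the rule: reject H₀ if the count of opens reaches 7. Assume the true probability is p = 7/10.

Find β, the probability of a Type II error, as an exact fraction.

β = P(fail to reject H₀ | Ha true) = P(S ≤ 6 | p = 7/10), S ~ Binomial(9, 7/10).
Summing C(9,j)·(7/10)^j·(3/10)^{9-j} for j = 0..6 gives 268584417/500000000.

268584417/500000000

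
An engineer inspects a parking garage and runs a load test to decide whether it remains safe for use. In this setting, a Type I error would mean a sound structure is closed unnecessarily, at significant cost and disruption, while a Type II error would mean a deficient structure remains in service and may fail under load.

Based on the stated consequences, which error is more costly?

The Type II consequence (a deficient structure remains in service and may fail under load) is more severe than the Type I consequence (a sound structure is closed unnecessarily, at significant cost and disruption).

Type II error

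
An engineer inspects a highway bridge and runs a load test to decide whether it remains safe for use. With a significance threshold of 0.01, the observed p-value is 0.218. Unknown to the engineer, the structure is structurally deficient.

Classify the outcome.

The conventional null hypothesis is that the structure meets the required load capacity (safe).
Since p = 0.218 ≥ α = 0.01, H₀ is not rejected.
H₀ is false (actually the structure is structurally deficient).
Failing to reject a false H₀ is a Type II error.

Type II error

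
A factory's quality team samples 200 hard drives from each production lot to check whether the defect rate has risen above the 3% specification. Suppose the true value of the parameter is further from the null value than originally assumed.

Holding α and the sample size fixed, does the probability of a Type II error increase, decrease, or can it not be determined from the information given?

It decreases.

A larger true effect moves the Ha sampling distribution further from the H₀ critical value, making rejection more likely when Ha is true.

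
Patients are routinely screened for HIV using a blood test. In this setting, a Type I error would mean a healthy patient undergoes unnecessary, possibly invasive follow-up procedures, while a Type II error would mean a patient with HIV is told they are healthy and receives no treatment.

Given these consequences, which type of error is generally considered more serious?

The Type II consequence (a patient with HIV is told they are healthy and receives no treatment) is more severe than the Type I consequence (a healthy patient undergoes unnecessary, possibly invasive follow-up procedures).

Type II error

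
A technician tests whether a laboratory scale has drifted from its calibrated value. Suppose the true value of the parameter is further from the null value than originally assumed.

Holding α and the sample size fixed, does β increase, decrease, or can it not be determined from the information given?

A larger true effect moves the Ha sampling distribution further from the H₀ critical value, making rejection more likely when Ha is true.

It decreases.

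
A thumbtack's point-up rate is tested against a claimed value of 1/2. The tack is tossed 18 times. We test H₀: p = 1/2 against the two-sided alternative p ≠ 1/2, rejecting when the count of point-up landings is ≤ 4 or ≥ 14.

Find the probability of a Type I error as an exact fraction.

253/8192

The significance level is the null-hypothesis probability of the rejection region {≤4} ∪ {≥14}.
By symmetry, α = 2·P(S ≤ 4) = 2·(1 + 18 + 153 + 816 + 3060)/262144 = 8096/262144 = 253/8192.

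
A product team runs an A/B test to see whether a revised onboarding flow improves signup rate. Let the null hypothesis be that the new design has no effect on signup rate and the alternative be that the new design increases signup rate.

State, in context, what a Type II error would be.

A Type II error is failing to reject H₀ when H₀ is false.
Here that means keeping the current design when actually the new design increases signup rate.

A Type II error would mean concluding that the new design has no effect on signup rate (or at least failing to establish that the new design increases signup rate) when in fact the new design increases signup rate.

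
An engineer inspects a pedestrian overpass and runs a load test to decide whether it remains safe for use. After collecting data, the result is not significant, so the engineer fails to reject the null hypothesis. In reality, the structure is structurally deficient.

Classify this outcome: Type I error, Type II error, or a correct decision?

The conventional null hypothesis here is that the structure meets the required load capacity (safe).
H₀ was not rejected, but H₀ is actually false.
Failing to reject a false null hypothesis is a Type II error (false negative).

Type II error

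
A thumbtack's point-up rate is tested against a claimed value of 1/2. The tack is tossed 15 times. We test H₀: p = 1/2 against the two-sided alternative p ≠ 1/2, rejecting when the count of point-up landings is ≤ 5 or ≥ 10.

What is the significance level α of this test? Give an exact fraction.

The significance level is the null-hypothesis probability of the rejection region {≤5} ∪ {≥10}.
Each tail has probability (1 + 15 + 105 + 455 + 1365 + 3003)/32768; doubling gives α = 9888/32768 = 309/1024.

309/1024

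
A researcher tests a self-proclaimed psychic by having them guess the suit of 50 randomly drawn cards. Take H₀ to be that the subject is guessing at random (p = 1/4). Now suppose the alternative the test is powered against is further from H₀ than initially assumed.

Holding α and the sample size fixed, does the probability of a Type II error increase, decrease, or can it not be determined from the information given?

It decreases.

The further the true parameter sits from the null value, the more of the Ha sampling distribution falls in the rejection region.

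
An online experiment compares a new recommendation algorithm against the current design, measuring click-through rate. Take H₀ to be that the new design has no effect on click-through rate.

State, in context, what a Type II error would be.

A Type II error is failing to reject H₀ when H₀ is false.
Here that means keeping the current design when actually the new design increases click-through rate.

A Type II error would mean concluding that the new design has no effect on click-through rate (or at least failing to establish that the new design increases click-through rate) when in fact the new design increases click-through rate.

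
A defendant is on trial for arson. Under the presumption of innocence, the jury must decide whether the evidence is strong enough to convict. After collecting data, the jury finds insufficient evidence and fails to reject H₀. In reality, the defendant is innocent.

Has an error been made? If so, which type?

The conventional null hypothesis here is that the defendant is innocent.
The test retained a true H₀ — the decision matches the true state.

Neither — the decision is correct.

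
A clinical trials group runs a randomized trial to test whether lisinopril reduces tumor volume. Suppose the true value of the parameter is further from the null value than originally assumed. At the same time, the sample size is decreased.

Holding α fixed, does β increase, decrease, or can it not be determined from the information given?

The first change alone would make β decrease; the second alone would make β increase. Which effect dominates depends on the magnitudes, which are not given.

Cannot be determined from the information given.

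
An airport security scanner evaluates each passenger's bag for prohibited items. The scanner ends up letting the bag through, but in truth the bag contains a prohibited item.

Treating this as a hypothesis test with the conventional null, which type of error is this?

Type II error

The null hypothesis here is that the bag contains no prohibited items.
'Letting the bag through' corresponds to failing to reject H₀.
H₀ was not rejected but H₀ is false — a Type II error (false negative).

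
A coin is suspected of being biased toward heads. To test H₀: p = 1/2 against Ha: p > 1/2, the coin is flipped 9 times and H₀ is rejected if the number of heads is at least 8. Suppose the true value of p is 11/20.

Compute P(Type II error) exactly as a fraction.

123069745737/128000000000

Under the alternative p = 11/20, S ~ Binomial(9, 11/20); β is the probability the test does not reject, P(S < 8).
Adding the binomial probabilities P(S=0)+…+P(S=7) at p = 11/20 gives 123069745737/128000000000.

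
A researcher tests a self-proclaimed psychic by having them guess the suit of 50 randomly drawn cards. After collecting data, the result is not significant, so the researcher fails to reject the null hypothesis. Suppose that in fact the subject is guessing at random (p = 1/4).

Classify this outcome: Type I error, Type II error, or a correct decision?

The conventional null hypothesis here is that the subject is guessing at random (p = 1/4).
The test retained a true H₀ — the decision matches the true state.

No error — this is a correct decision.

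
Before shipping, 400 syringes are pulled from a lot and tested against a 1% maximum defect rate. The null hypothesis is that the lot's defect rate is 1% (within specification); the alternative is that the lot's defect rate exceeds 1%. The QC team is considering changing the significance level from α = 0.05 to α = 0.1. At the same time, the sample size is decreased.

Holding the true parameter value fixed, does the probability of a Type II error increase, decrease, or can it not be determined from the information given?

Cannot be determined from the information given.

The first change alone would make β decrease; the second alone would make β increase. Which effect dominates depends on the magnitudes, which are not given.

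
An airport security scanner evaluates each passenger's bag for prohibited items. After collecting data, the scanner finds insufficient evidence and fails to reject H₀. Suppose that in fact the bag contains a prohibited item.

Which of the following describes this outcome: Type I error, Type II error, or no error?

The conventional null hypothesis here is that the bag contains no prohibited items.
H₀ was not rejected, but H₀ is actually false.
Failing to reject a false null hypothesis is a Type II error (false negative).

Type II error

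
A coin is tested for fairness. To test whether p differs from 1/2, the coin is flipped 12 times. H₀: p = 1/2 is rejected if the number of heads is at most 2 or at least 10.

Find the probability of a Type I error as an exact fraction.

α = P(Y ≤ 2 or Y ≥ 10 | p = 1/2), Y ~ Binomial(12, 1/2).
By symmetry, α = 2·P(Y ≤ 2) = 2·(1 + 12 + 66)/4096 = 158/4096 = 79/2048.

79/2048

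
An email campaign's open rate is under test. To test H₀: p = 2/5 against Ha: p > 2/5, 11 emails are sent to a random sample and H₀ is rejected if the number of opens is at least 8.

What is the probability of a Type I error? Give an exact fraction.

α = P(reject H₀ | H₀ true) = P(K ≥ 8 | p = 2/5), with K ~ Binomial(11, 2/5).
Adding the binomial terms for j = 8 through 11 with p = 2/5 yields 285952/9765625.

285952/9765625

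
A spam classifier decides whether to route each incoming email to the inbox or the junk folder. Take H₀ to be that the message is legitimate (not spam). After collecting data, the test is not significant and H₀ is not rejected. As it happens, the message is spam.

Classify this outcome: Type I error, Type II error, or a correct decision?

Type II error

H₀ was not rejected, but H₀ is actually false.
Failing to reject a false null hypothesis is a Type II error (false negative).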